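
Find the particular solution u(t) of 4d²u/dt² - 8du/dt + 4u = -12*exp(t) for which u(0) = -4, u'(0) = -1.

u = -4*exp(t) + 3*t*exp(t) - 3*t**2*exp(t)/2

Divide through by 4: u'' - 2u' + u = -3*exp(t).
Characteristic equation r² - 2r + 1 = 0 has discriminant (-2)² - 4·(1) = 0, so r = 1 is a repeated root.
Hence u_h = (C1 + C2*t)*exp(t).
Since exp(t) solves the homogeneous equation (r = 1 is a root of multiplicity 2), multiply the trial by t^2. Try u_p = A*t^2*exp(t). Substituting into the equation and dividing by exp(t) gives A = -3/2, so u_p = -3*t^2*exp(t)/2.
General solution: u = C1*exp(t) - 3*t^2*exp(t)/2 + C2*t*exp(t).
Apply the initial conditions: u(0) = C1 = -4 and u'(0) = C1 + C2 = -1. Solving gives C1 = -4, C2 = 3.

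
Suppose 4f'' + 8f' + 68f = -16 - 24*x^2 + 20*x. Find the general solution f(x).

f = -1170/4913 - 6*x**2/17 + 109*x/289 + C1*cos(4*x)*exp(-x) + C2*exp(-x)*sin(4*x)

Divide through by 4: f'' + 2f' + 17f = -4 - 6*x^2 + 5*x.
Characteristic equation r² + 2r + 17 = 0 has discriminant (2)² - 4·(17) = -64 < 0, so r = -1 ± 4i.
Hence f_h = C1*cos(4*x)*exp(-x) + C2*exp(-x)*sin(4*x).
For the particular solution try f_p = A0 + A1*x + A2*x^2. Substituting and matching coefficients of each power of x gives A0 = -1170/4913, A1 = 109/289, A2 = -6/17, so f_p = -1170/4913 - 6*x^2/17 + 109*x/289.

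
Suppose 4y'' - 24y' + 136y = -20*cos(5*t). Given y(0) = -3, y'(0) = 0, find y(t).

y = -5*cos(5*t)/109 + 50*sin(5*t)/327 - 322*cos(5*t)*exp(3*t)/109 + 2648*exp(3*t)*sin(5*t)/1635

Divide through by 4: y'' - 6y' + 34y = -5*cos(5*t).
Characteristic equation r² - 6r + 34 = 0 has discriminant (-6)² - 4·(34) = -100 < 0, so r = 3 ± 5i.
Hence y_h = C1*cos(5*t)*exp(3*t) + C2*exp(3*t)*sin(5*t).
Try y_p = A*cos(5*t) + B*sin(5*t). Substituting and equating the coefficients of cos(5t) and sin(5t) gives A = -5/109, B = 50/327, so y_p = -5*cos(5*t)/109 + 50*sin(5*t)/327.
General solution: y = -5*cos(5*t)/109 + 50*sin(5*t)/327 + C1*cos(5*t)*exp(3*t) + C2*exp(3*t)*sin(5*t).
Apply the initial conditions: y(0) = -5/109 + C1 = -3 and y'(0) = 250/327 + 3*C1 + 5*C2 = 0. Solving gives C1 = -322/109, C2 = 2648/1635.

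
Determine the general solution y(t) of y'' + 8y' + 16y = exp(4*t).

Characteristic equation r² + 8r + 16 = 0 has discriminant (8)² - 4·(16) = 0, so r = -4 is a repeated root.
Hence y_h = (C1 + C2*t)*exp(-4*t).
Try y_p = A*exp(4*t). Substituting into the equation and dividing by exp(4*t) gives A = 1/64, so y_p = exp(4*t)/64.

y = exp(4*t)/64 + C1*exp(-4*t) + C2*t*exp(-4*t)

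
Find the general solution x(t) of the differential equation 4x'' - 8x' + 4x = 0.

Divide through by 4: x'' - 2x' + x = 0.
Characteristic equation r² - 2r + 1 = 0 has discriminant (-2)² - 4·(1) = 0, so r = 1 is a repeated root.
Hence x_h = (C1 + C2*t)*exp(t).

x = C1*exp(t) + C2*t*exp(t)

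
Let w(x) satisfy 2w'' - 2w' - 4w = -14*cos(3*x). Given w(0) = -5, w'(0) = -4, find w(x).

Divide through by 2: w'' - w' - 2w = -7*cos(3*x).
Characteristic equation r² - r - 2 = 0 factors as (r + 1)(r - 2) = 0, so r = -1, 2.
Hence w_h = C1*exp(-x) + C2*exp(2*x).
Try w_p = A*cos(3*x) + B*sin(3*x). Substituting and equating the coefficients of cos(3x) and sin(3x) gives A = 77/130, B = 21/130, so w_p = 21*sin(3*x)/130 + 77*cos(3*x)/130.
General solution: w = 21*sin(3*x)/130 + 77*cos(3*x)/130 + C1*exp(-x) + C2*exp(2*x).
Apply the initial conditions: w(0) = 77/130 + C1 + C2 = -5 and w'(0) = 63/130 - C1 + 2*C2 = -4. Solving gives C1 = -67/30, C2 = -131/39.

w = -131*exp(2*x)/39 - 67*exp(-x)/30 + 21*sin(3*x)/130 + 77*cos(3*x)/130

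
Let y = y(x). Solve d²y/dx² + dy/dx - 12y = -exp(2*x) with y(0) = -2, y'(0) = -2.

Characteristic equation r² + r - 12 = 0 factors as (r - 3)(r + 4) = 0, so r = 3, -4.
Hence y_h = C1*exp(3*x) + C2*exp(-4*x).
Try y_p = A*exp(2*x). Substituting into the equation and dividing by exp(2*x) gives A = 1/6, so y_p = exp(2*x)/6.
General solution: y = exp(2*x)/6 + C1*exp(3*x) + C2*exp(-4*x).
Apply the initial conditions: y(0) = 1/6 + C1 + C2 = -2 and y'(0) = 1/3 - 4*C2 + 3*C1 = -2. Solving gives C1 = -11/7, C2 = -25/42.

y = -25*exp(-4*x)/42 - 11*exp(3*x)/7 + exp(2*x)/6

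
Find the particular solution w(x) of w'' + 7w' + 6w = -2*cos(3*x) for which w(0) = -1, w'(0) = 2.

w = -19*exp(-x)/25 - 19*exp(-6*x)/75 - 7*sin(3*x)/75 + cos(3*x)/75

Characteristic equation r² + 7r + 6 = 0 factors as (r + 6)(r + 1) = 0, so r = -6, -1.
Hence w_h = C1*exp(-6*x) + C2*exp(-x).
Try w_p = A*cos(3*x) + B*sin(3*x). Substituting and equating the coefficients of cos(3x) and sin(3x) gives A = 1/75, B = -7/75, so w_p = -7*sin(3*x)/75 + cos(3*x)/75.
General solution: w = -7*sin(3*x)/75 + cos(3*x)/75 + C1*exp(-6*x) + C2*exp(-x).
Apply the initial conditions: w(0) = 1/75 + C1 + C2 = -1 and w'(0) = -7/25 - C2 - 6*C1 = 2. Solving gives C1 = -19/75, C2 = -19/25.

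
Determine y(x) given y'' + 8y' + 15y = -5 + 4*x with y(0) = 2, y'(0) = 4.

Characteristic equation r² + 8r + 15 = 0 factors as (r + 3)(r + 5) = 0, so r = -3, -5.
Hence y_h = C1*exp(-3*x) + C2*exp(-5*x).
For the particular solution try y_p = A0 + A1*x. Substituting and matching coefficients of each power of x gives A0 = -107/225, A1 = 4/15, so y_p = -107/225 + 4*x/15.
General solution: y = -107/225 + 4*x/15 + C1*exp(-3*x) + C2*exp(-5*x).
Apply the initial conditions: y(0) = -107/225 + C1 + C2 = 2 and y'(0) = 4/15 - 5*C2 - 3*C1 = 4. Solving gives C1 = 145/18, C2 = -279/50.

y = -107/225 - 279*exp(-5*x)/50 + 4*x/15 + 145*exp(-3*x)/18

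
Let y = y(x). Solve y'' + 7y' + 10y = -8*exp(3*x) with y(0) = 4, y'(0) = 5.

Characteristic equation r² + 7r + 10 = 0 factors as (r + 2)(r + 5) = 0, so r = -2, -5.
Hence y_h = C1*exp(-2*x) + C2*exp(-5*x).
Try y_p = A*exp(3*x). Substituting into the equation and dividing by exp(3*x) gives A = -1/5, so y_p = -exp(3*x)/5.
General solution: y = -exp(3*x)/5 + C1*exp(-2*x) + C2*exp(-5*x).
Apply the initial conditions: y(0) = -1/5 + C1 + C2 = 4 and y'(0) = -3/5 - 5*C2 - 2*C1 = 5. Solving gives C1 = 133/15, C2 = -14/3.

y = -14*exp(-5*x)/3 - exp(3*x)/5 + 133*exp(-2*x)/15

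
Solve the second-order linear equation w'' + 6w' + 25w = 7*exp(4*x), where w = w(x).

Characteristic equation r² + 6r + 25 = 0 has discriminant (6)² - 4·(25) = -64 < 0, so r = -3 ± 4i.
Hence w_h = C1*cos(4*x)*exp(-3*x) + C2*exp(-3*x)*sin(4*x).
Try w_p = A*exp(4*x). Substituting into the equation and dividing by exp(4*x) gives A = 7/65, so w_p = 7*exp(4*x)/65.

w = 7*exp(4*x)/65 + C1*cos(4*x)*exp(-3*x) + C2*exp(-3*x)*sin(4*x)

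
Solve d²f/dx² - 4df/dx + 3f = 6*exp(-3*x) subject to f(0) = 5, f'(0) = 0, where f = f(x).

f = -2*exp(3*x) + exp(-3*x)/4 + 27*exp(x)/4

Characteristic equation r² - 4r + 3 = 0 factors as (r - 1)(r - 3) = 0, so r = 1, 3.
Hence f_h = C1*exp(x) + C2*exp(3*x).
Try f_p = A*exp(-3*x). Substituting into the equation and dividing by exp(-3*x) gives A = 1/4, so f_p = exp(-3*x)/4.
General solution: f = exp(-3*x)/4 + C1*exp(x) + C2*exp(3*x).
Apply the initial conditions: f(0) = 1/4 + C1 + C2 = 5 and f'(0) = -3/4 + C1 + 3*C2 = 0. Solving gives C1 = 27/4, C2 = -2.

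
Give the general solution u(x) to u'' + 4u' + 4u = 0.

u = C1*exp(-2*x) + C2*x*exp(-2*x)

Characteristic equation r² + 4r + 4 = 0 has discriminant (4)² - 4·(4) = 0, so r = -2 is a repeated root.
Hence u_h = (C1 + C2*x)*exp(-2*x).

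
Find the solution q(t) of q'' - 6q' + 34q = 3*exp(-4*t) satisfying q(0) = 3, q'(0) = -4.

Characteristic equation r² - 6r + 34 = 0 has discriminant (-6)² - 4·(34) = -100 < 0, so r = 3 ± 5i.
Hence q_h = C1*cos(5*t)*exp(3*t) + C2*exp(3*t)*sin(5*t).
Try q_p = A*exp(-4*t). Substituting into the equation and dividing by exp(-4*t) gives A = 3/74, so q_p = 3*exp(-4*t)/74.
General solution: q = 3*exp(-4*t)/74 + C1*cos(5*t)*exp(3*t) + C2*exp(3*t)*sin(5*t).
Apply the initial conditions: q(0) = 3/74 + C1 = 3 and q'(0) = -6/37 + 3*C1 + 5*C2 = -4. Solving gives C1 = 219/74, C2 = -941/370.

q = 3*exp(-4*t)/74 - 941*exp(3*t)*sin(5*t)/370 + 219*cos(5*t)*exp(3*t)/74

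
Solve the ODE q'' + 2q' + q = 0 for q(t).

q = C1*exp(-t) + C2*t*exp(-t)

Characteristic equation r² + 2r + 1 = 0 has discriminant (2)² - 4·(1) = 0, so r = -1 is a repeated root.
Hence q_h = (C1 + C2*t)*exp(-t).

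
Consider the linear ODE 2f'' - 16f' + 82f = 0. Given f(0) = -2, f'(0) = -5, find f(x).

Divide through by 2: f'' - 8f' + 41f = 0.
Characteristic equation r² - 8r + 41 = 0 has discriminant (-8)² - 4·(41) = -100 < 0, so r = 4 ± 5i.
Hence f_h = C1*cos(5*x)*exp(4*x) + C2*exp(4*x)*sin(5*x).
Apply the initial conditions: f(0) = C1 = -2 and f'(0) = 4*C1 + 5*C2 = -5. Solving gives C1 = -2, C2 = 3/5.

f = -2*cos(5*x)*exp(4*x) + 3*exp(4*x)*sin(5*x)/5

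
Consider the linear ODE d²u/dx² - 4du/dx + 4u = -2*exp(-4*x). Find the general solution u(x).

u = -exp(-4*x)/18 + C1*exp(2*x) + C2*x*exp(2*x)

Characteristic equation r² - 4r + 4 = 0 has discriminant (-4)² - 4·(4) = 0, so r = 2 is a repeated root.
Hence u_h = (C1 + C2*x)*exp(2*x).
Try u_p = A*exp(-4*x). Substituting into the equation and dividing by exp(-4*x) gives A = -1/18, so u_p = -exp(-4*x)/18.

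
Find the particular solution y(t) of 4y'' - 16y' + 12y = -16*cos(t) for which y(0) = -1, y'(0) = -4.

Divide through by 4: y'' - 4y' + 3y = -4*cos(t).
Characteristic equation r² - 4r + 3 = 0 factors as (r - 3)(r - 1) = 0, so r = 3, 1.
Hence y_h = C1*exp(3*t) + C2*exp(t).
Try y_p = A*cos(t) + B*sin(t). Substituting and equating the coefficients of cos(t) and sin(t) gives A = -2/5, B = 4/5, so y_p = -2*cos(t)/5 + 4*sin(t)/5.
General solution: y = -2*cos(t)/5 + 4*sin(t)/5 + C1*exp(3*t) + C2*exp(t).
Apply the initial conditions: y(0) = -2/5 + C1 + C2 = -1 and y'(0) = 4/5 + C2 + 3*C1 = -4. Solving gives C1 = -21/10, C2 = 3/2.

y = -21*exp(3*t)/10 - 2*cos(t)/5 + 3*exp(t)/2 + 4*sin(t)/5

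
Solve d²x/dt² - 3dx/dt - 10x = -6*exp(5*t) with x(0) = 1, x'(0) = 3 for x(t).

Characteristic equation r² - 3r - 10 = 0 factors as (r - 5)(r + 2) = 0, so r = 5, -2.
Hence x_h = C1*exp(5*t) + C2*exp(-2*t).
Since exp(5*t) solves the homogeneous equation (r = 5 is a root of multiplicity 1), multiply the trial by t. Try x_p = A*t*exp(5*t). Substituting into the equation and dividing by exp(5*t) gives A = -6/7, so x_p = -6*t*exp(5*t)/7.
General solution: x = C1*exp(5*t) + C2*exp(-2*t) - 6*t*exp(5*t)/7.
Apply the initial conditions: x(0) = C1 + C2 = 1 and x'(0) = -6/7 - 2*C2 + 5*C1 = 3. Solving gives C1 = 41/49, C2 = 8/49.

x = 8*exp(-2*t)/49 + 41*exp(5*t)/49 - 6*t*exp(5*t)/7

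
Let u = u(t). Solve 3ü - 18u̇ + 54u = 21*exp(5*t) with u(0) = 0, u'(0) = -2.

u = 7*exp(5*t)/13 - 40*exp(3*t)*sin(3*t)/39 - 7*cos(3*t)*exp(3*t)/13

Divide through by 3: u'' - 6u' + 18u = 7*exp(5*t).
Characteristic equation r² - 6r + 18 = 0 has discriminant (-6)² - 4·(18) = -36 < 0, so r = 3 ± 3i.
Hence u_h = C1*cos(3*t)*exp(3*t) + C2*exp(3*t)*sin(3*t).
Try u_p = A*exp(5*t). Substituting into the equation and dividing by exp(5*t) gives A = 7/13, so u_p = 7*exp(5*t)/13.
General solution: u = 7*exp(5*t)/13 + C1*cos(3*t)*exp(3*t) + C2*exp(3*t)*sin(3*t).
Apply the initial conditions: u(0) = 7/13 + C1 = 0 and u'(0) = 35/13 + 3*C1 + 3*C2 = -2. Solving gives C1 = -7/13, C2 = -40/39.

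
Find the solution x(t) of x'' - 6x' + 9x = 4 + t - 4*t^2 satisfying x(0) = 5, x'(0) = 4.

x = 2/9 - 13*t/27 - 4*t**2/9 + 43*exp(3*t)/9 - 266*t*exp(3*t)/27

Characteristic equation r² - 6r + 9 = 0 has discriminant (-6)² - 4·(9) = 0, so r = 3 is a repeated root.
Hence x_h = (C1 + C2*t)*exp(3*t).
For the particular solution try x_p = A0 + A1*t + A2*t^2. Substituting and matching coefficients of each power of t gives A0 = 2/9, A1 = -13/27, A2 = -4/9, so x_p = 2/9 - 13*t/27 - 4*t^2/9.
General solution: x = 2/9 - 13*t/27 - 4*t^2/9 + C1*exp(3*t) + C2*t*exp(3*t).
Apply the initial conditions: x(0) = 2/9 + C1 = 5 and x'(0) = -13/27 + C2 + 3*C1 = 4. Solving gives C1 = 43/9, C2 = -266/27.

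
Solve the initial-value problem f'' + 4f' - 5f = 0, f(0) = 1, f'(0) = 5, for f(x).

Characteristic equation r² + 4r - 5 = 0 factors as (r + 5)(r - 1) = 0, so r = -5, 1.
Hence f_h = C1*exp(-5*x) + C2*exp(x).
Apply the initial conditions: f(0) = C1 + C2 = 1 and f'(0) = C2 - 5*C1 = 5. Solving gives C1 = -2/3, C2 = 5/3.

f = -2*exp(-5*x)/3 + 5*exp(x)/3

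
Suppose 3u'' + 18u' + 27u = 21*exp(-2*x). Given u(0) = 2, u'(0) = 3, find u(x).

Divide through by 3: u'' + 6u' + 9u = 7*exp(-2*x).
Characteristic equation r² + 6r + 9 = 0 has discriminant (6)² - 4·(9) = 0, so r = -3 is a repeated root.
Hence u_h = (C1 + C2*x)*exp(-3*x).
Try u_p = A*exp(-2*x). Substituting into the equation and dividing by exp(-2*x) gives A = 7, so u_p = 7*exp(-2*x).
General solution: u = 7*exp(-2*x) + C1*exp(-3*x) + C2*x*exp(-3*x).
Apply the initial conditions: u(0) = 7 + C1 = 2 and u'(0) = -14 + C2 - 3*C1 = 3. Solving gives C1 = -5, C2 = 2.

u = -5*exp(-3*x) + 7*exp(-2*x) + 2*x*exp(-3*x)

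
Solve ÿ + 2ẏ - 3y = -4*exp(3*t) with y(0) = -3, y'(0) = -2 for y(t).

Characteristic equation r² + 2r - 3 = 0 factors as (r - 1)(r + 3) = 0, so r = 1, -3.
Hence y_h = C1*exp(t) + C2*exp(-3*t).
Try y_p = A*exp(3*t). Substituting into the equation and dividing by exp(3*t) gives A = -1/3, so y_p = -exp(3*t)/3.
General solution: y = -exp(3*t)/3 + C1*exp(t) + C2*exp(-3*t).
Apply the initial conditions: y(0) = -1/3 + C1 + C2 = -3 and y'(0) = -1 + C1 - 3*C2 = -2. Solving gives C1 = -9/4, C2 = -5/12.

y = -9*exp(t)/4 - 5*exp(-3*t)/12 - exp(3*t)/3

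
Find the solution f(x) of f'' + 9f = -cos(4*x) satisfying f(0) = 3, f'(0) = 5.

Characteristic equation r² + 9 = 0 has discriminant (0)² - 4·(9) = -36 < 0, so r = ± 3i.
Hence f_h = C1*cos(3*x) + C2*sin(3*x).
Try f_p = A*cos(4*x) + B*sin(4*x). Substituting and equating the coefficients of cos(4x) and sin(4x) gives A = 1/7, B = 0, so f_p = cos(4*x)/7.
General solution: f = cos(4*x)/7 + C1*cos(3*x) + C2*sin(3*x).
Apply the initial conditions: f(0) = 1/7 + C1 = 3 and f'(0) = 3*C2 = 5. Solving gives C1 = 20/7, C2 = 5/3.

f = cos(4*x)/7 + 5*sin(3*x)/3 + 20*cos(3*x)/7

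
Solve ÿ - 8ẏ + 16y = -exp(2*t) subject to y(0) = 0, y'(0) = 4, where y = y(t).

Characteristic equation r² - 8r + 16 = 0 has discriminant (-8)² - 4·(16) = 0, so r = 4 is a repeated root.
Hence y_h = (C1 + C2*t)*exp(4*t).
Try y_p = A*exp(2*t). Substituting into the equation and dividing by exp(2*t) gives A = -1/4, so y_p = -exp(2*t)/4.
General solution: y = -exp(2*t)/4 + C1*exp(4*t) + C2*t*exp(4*t).
Apply the initial conditions: y(0) = -1/4 + C1 = 0 and y'(0) = -1/2 + C2 + 4*C1 = 4. Solving gives C1 = 1/4, C2 = 7/2.

y = -exp(2*t)/4 + exp(4*t)/4 + 7*t*exp(4*t)/2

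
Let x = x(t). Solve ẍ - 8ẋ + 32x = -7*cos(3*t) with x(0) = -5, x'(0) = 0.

x = -161*cos(3*t)/1105 + 168*sin(3*t)/1105 - 5364*cos(4*t)*exp(4*t)/1105 + 5238*exp(4*t)*sin(4*t)/1105

Characteristic equation r² - 8r + 32 = 0 has discriminant (-8)² - 4·(32) = -64 < 0, so r = 4 ± 4i.
Hence x_h = C1*cos(4*t)*exp(4*t) + C2*exp(4*t)*sin(4*t).
Try x_p = A*cos(3*t) + B*sin(3*t). Substituting and equating the coefficients of cos(3t) and sin(3t) gives A = -161/1105, B = 168/1105, so x_p = -161*cos(3*t)/1105 + 168*sin(3*t)/1105.
General solution: x = -161*cos(3*t)/1105 + 168*sin(3*t)/1105 + C1*cos(4*t)*exp(4*t) + C2*exp(4*t)*sin(4*t).
Apply the initial conditions: x(0) = -161/1105 + C1 = -5 and x'(0) = 504/1105 + 4*C1 + 4*C2 = 0. Solving gives C1 = -5364/1105, C2 = 5238/1105.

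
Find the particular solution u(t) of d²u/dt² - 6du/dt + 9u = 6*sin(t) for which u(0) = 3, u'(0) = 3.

Characteristic equation r² - 6r + 9 = 0 has discriminant (-6)² - 4·(9) = 0, so r = 3 is a repeated root.
Hence u_h = (C1 + C2*t)*exp(3*t).
Try u_p = A*cos(t) + B*sin(t). Substituting and equating the coefficients of cos(t) and sin(t) gives A = 9/25, B = 12/25, so u_p = 9*cos(t)/25 + 12*sin(t)/25.
General solution: u = 9*cos(t)/25 + 12*sin(t)/25 + C1*exp(3*t) + C2*t*exp(3*t).
Apply the initial conditions: u(0) = 9/25 + C1 = 3 and u'(0) = 12/25 + C2 + 3*C1 = 3. Solving gives C1 = 66/25, C2 = -27/5.

u = 9*cos(t)/25 + 12*sin(t)/25 + 66*exp(3*t)/25 - 27*t*exp(3*t)/5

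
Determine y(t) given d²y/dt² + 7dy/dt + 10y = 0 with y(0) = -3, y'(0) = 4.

Characteristic equation r² + 7r + 10 = 0 factors as (r + 5)(r + 2) = 0, so r = -5, -2.
Hence y_h = C1*exp(-5*t) + C2*exp(-2*t).
Apply the initial conditions: y(0) = C1 + C2 = -3 and y'(0) = -5*C1 - 2*C2 = 4. Solving gives C1 = 2/3, C2 = -11/3.

y = -11*exp(-2*t)/3 + 2*exp(-5*t)/3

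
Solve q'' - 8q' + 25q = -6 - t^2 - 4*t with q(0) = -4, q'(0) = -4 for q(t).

q = -4628/15625 - 116*t/625 - t**2/25 - 57872*cos(3*t)*exp(4*t)/15625 + 57296*exp(4*t)*sin(3*t)/15625

Characteristic equation r² - 8r + 25 = 0 has discriminant (-8)² - 4·(25) = -36 < 0, so r = 4 ± 3i.
Hence q_h = C1*cos(3*t)*exp(4*t) + C2*exp(4*t)*sin(3*t).
For the particular solution try q_p = A0 + A1*t + A2*t^2. Substituting and matching coefficients of each power of t gives A0 = -4628/15625, A1 = -116/625, A2 = -1/25, so q_p = -4628/15625 - 116*t/625 - t^2/25.
General solution: q = -4628/15625 - 116*t/625 - t^2/25 + C1*cos(3*t)*exp(4*t) + C2*exp(4*t)*sin(3*t).
Apply the initial conditions: q(0) = -4628/15625 + C1 = -4 and q'(0) = -116/625 + 3*C2 + 4*C1 = -4. Solving gives C1 = -57872/15625, C2 = 57296/15625.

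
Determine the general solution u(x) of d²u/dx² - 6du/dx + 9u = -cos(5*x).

u = 4*cos(5*x)/289 + 15*sin(5*x)/578 + C1*exp(3*x) + C2*x*exp(3*x)

Characteristic equation r² - 6r + 9 = 0 has discriminant (-6)² - 4·(9) = 0, so r = 3 is a repeated root.
Hence u_h = (C1 + C2*x)*exp(3*x).
Try u_p = A*cos(5*x) + B*sin(5*x). Substituting and equating the coefficients of cos(5x) and sin(5x) gives A = 4/289, B = 15/578, so u_p = 4*cos(5*x)/289 + 15*sin(5*x)/578.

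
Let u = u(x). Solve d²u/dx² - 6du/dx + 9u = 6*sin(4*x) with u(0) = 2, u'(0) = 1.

u = -42*sin(4*x)/625 + 144*cos(4*x)/625 + 1106*exp(3*x)/625 - 101*x*exp(3*x)/25

Characteristic equation r² - 6r + 9 = 0 has discriminant (-6)² - 4·(9) = 0, so r = 3 is a repeated root.
Hence u_h = (C1 + C2*x)*exp(3*x).
Try u_p = A*cos(4*x) + B*sin(4*x). Substituting and equating the coefficients of cos(4x) and sin(4x) gives A = 144/625, B = -42/625, so u_p = -42*sin(4*x)/625 + 144*cos(4*x)/625.
General solution: u = -42*sin(4*x)/625 + 144*cos(4*x)/625 + C1*exp(3*x) + C2*x*exp(3*x).
Apply the initial conditions: u(0) = 144/625 + C1 = 2 and u'(0) = -168/625 + C2 + 3*C1 = 1. Solving gives C1 = 1106/625, C2 = -101/25.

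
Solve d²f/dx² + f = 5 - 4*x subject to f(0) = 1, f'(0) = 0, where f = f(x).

f = 5 - 4*x - 4*cos(x) + 4*sin(x)

Characteristic equation r² + 1 = 0 has discriminant (0)² - 4·(1) = -4 < 0, so r = ± i.
Hence f_h = C1*cos(x) + C2*sin(x).
For the particular solution try f_p = A0 + A1*x. Substituting and matching coefficients of each power of x gives A0 = 5, A1 = -4, so f_p = 5 - 4*x.
General solution: f = 5 - 4*x + C1*cos(x) + C2*sin(x).
Apply the initial conditions: f(0) = 5 + C1 = 1 and f'(0) = -4 + C2 = 0. Solving gives C1 = -4, C2 = 4.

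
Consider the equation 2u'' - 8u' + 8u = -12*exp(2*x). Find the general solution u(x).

u = C1*exp(2*x) - 3*x**2*exp(2*x) + C2*x*exp(2*x)

Divide through by 2: u'' - 4u' + 4u = -6*exp(2*x).
Characteristic equation r² - 4r + 4 = 0 has discriminant (-4)² - 4·(4) = 0, so r = 2 is a repeated root.
Hence u_h = (C1 + C2*x)*exp(2*x).
Since exp(2*x) solves the homogeneous equation (r = 2 is a root of multiplicity 2), multiply the trial by x^2. Try u_p = A*x^2*exp(2*x). Substituting into the equation and dividing by exp(2*x) gives A = -3, so u_p = -3*x^2*exp(2*x).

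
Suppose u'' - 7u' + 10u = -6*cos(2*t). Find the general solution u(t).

Characteristic equation r² - 7r + 10 = 0 factors as (r - 2)(r - 5) = 0, so r = 2, 5.
Hence u_h = C1*exp(2*t) + C2*exp(5*t).
Try u_p = A*cos(2*t) + B*sin(2*t). Substituting and equating the coefficients of cos(2t) and sin(2t) gives A = -9/58, B = 21/58, so u_p = -9*cos(2*t)/58 + 21*sin(2*t)/58.

u = -9*cos(2*t)/58 + 21*sin(2*t)/58 + C1*exp(2*t) + C2*exp(5*t)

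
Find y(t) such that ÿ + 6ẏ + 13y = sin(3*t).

y = -9*cos(3*t)/170 + sin(3*t)/85 + C1*cos(2*t)*exp(-3*t) + C2*exp(-3*t)*sin(2*t)

Characteristic equation r² + 6r + 13 = 0 has discriminant (6)² - 4·(13) = -16 < 0, so r = -3 ± 2i.
Hence y_h = C1*cos(2*t)*exp(-3*t) + C2*exp(-3*t)*sin(2*t).
Try y_p = A*cos(3*t) + B*sin(3*t). Substituting and equating the coefficients of cos(3t) and sin(3t) gives A = -9/170, B = 1/85, so y_p = -9*cos(3*t)/170 + sin(3*t)/85.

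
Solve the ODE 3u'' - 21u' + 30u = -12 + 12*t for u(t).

u = -3/25 + 2*t/5 + C1*exp(5*t) + C2*exp(2*t)

Divide through by 3: u'' - 7u' + 10u = -4 + 4*t.
Characteristic equation r² - 7r + 10 = 0 factors as (r - 5)(r - 2) = 0, so r = 5, 2.
Hence u_h = C1*exp(5*t) + C2*exp(2*t).
For the particular solution try u_p = A0 + A1*t. Substituting and matching coefficients of each power of t gives A0 = -3/25, A1 = 2/5, so u_p = -3/25 + 2*t/5.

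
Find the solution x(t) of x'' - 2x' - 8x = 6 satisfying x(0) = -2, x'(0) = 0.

Characteristic equation r² - 2r - 8 = 0 factors as (r - 4)(r + 2) = 0, so r = 4, -2.
Hence x_h = C1*exp(4*t) + C2*exp(-2*t).
For the particular solution try x_p = A0. Substituting and matching coefficients of each power of t gives A0 = -3/4, so x_p = -3/4.
General solution: x = -3/4 + C1*exp(4*t) + C2*exp(-2*t).
Apply the initial conditions: x(0) = -3/4 + C1 + C2 = -2 and x'(0) = -2*C2 + 4*C1 = 0. Solving gives C1 = -5/12, C2 = -5/6.

x = -3/4 - 5*exp(-2*t)/6 - 5*exp(4*t)/12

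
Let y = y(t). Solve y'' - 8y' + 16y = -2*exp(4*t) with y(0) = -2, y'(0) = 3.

Characteristic equation r² - 8r + 16 = 0 has discriminant (-8)² - 4·(16) = 0, so r = 4 is a repeated root.
Hence y_h = (C1 + C2*t)*exp(4*t).
Since exp(4*t) solves the homogeneous equation (r = 4 is a root of multiplicity 2), multiply the trial by t^2. Try y_p = A*t^2*exp(4*t). Substituting into the equation and dividing by exp(4*t) gives A = -1, so y_p = -t^2*exp(4*t).
General solution: y = C1*exp(4*t) - t^2*exp(4*t) + C2*t*exp(4*t).
Apply the initial conditions: y(0) = C1 = -2 and y'(0) = C2 + 4*C1 = 3. Solving gives C1 = -2, C2 = 11.

y = -2*exp(4*t) - t**2*exp(4*t) + 11*t*exp(4*t)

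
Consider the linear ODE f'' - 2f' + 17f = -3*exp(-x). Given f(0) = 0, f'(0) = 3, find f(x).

Characteristic equation r² - 2r + 17 = 0 has discriminant (-2)² - 4·(17) = -64 < 0, so r = 1 ± 4i.
Hence f_h = C1*cos(4*x)*exp(x) + C2*exp(x)*sin(4*x).
Try f_p = A*exp(-x). Substituting into the equation and dividing by exp(-x) gives A = -3/20, so f_p = -3*exp(-x)/20.
General solution: f = -3*exp(-x)/20 + C1*cos(4*x)*exp(x) + C2*exp(x)*sin(4*x).
Apply the initial conditions: f(0) = -3/20 + C1 = 0 and f'(0) = 3/20 + C1 + 4*C2 = 3. Solving gives C1 = 3/20, C2 = 27/40.

f = -3*exp(-x)/20 + 3*cos(4*x)*exp(x)/20 + 27*exp(x)*sin(4*x)/40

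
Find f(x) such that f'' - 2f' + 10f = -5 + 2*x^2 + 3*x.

Characteristic equation r² - 2r + 10 = 0 has discriminant (-2)² - 4·(10) = -36 < 0, so r = 1 ± 3i.
Hence f_h = C1*cos(3*x)*exp(x) + C2*exp(x)*sin(3*x).
For the particular solution try f_p = A0 + A1*x + A2*x^2. Substituting and matching coefficients of each power of x gives A0 = -58/125, A1 = 19/50, A2 = 1/5, so f_p = -58/125 + x^2/5 + 19*x/50.

f = -58/125 + x**2/5 + 19*x/50 + C1*cos(3*x)*exp(x) + C2*exp(x)*sin(3*x)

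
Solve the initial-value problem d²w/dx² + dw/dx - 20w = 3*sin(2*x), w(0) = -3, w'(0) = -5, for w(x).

Characteristic equation r² + r - 20 = 0 factors as (r + 5)(r - 4) = 0, so r = -5, 4.
Hence w_h = C1*exp(-5*x) + C2*exp(4*x).
Try w_p = A*cos(2*x) + B*sin(2*x). Substituting and equating the coefficients of cos(2x) and sin(2x) gives A = -3/290, B = -18/145, so w_p = -18*sin(2*x)/145 - 3*cos(2*x)/290.
General solution: w = -18*sin(2*x)/145 - 3*cos(2*x)/290 + C1*exp(-5*x) + C2*exp(4*x).
Apply the initial conditions: w(0) = -3/290 + C1 + C2 = -3 and w'(0) = -36/145 - 5*C1 + 4*C2 = -5. Solving gives C1 = -209/261, C2 = -197/90.

w = -209*exp(-5*x)/261 - 197*exp(4*x)/90 - 18*sin(2*x)/145 - 3*cos(2*x)/290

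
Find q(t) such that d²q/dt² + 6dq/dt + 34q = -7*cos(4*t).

Characteristic equation r² + 6r + 34 = 0 has discriminant (6)² - 4·(34) = -100 < 0, so r = -3 ± 5i.
Hence q_h = C1*cos(5*t)*exp(-3*t) + C2*exp(-3*t)*sin(5*t).
Try q_p = A*cos(4*t) + B*sin(4*t). Substituting and equating the coefficients of cos(4t) and sin(4t) gives A = -7/50, B = -14/75, so q_p = -14*sin(4*t)/75 - 7*cos(4*t)/50.

q = -14*sin(4*t)/75 - 7*cos(4*t)/50 + C1*cos(5*t)*exp(-3*t) + C2*exp(-3*t)*sin(5*t)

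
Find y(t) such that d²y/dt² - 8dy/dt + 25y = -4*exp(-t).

Characteristic equation r² - 8r + 25 = 0 has discriminant (-8)² - 4·(25) = -36 < 0, so r = 4 ± 3i.
Hence y_h = C1*cos(3*t)*exp(4*t) + C2*exp(4*t)*sin(3*t).
Try y_p = A*exp(-t). Substituting into the equation and dividing by exp(-t) gives A = -2/17, so y_p = -2*exp(-t)/17.

y = -2*exp(-t)/17 + C1*cos(3*t)*exp(4*t) + C2*exp(4*t)*sin(3*t)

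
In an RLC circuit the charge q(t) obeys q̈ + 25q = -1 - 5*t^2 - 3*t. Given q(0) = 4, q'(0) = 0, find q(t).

Characteristic equation r² + 25 = 0 has discriminant (0)² - 4·(25) = -100 < 0, so r = ± 5i.
Hence q_h = C1*cos(5*t) + C2*sin(5*t).
For the particular solution try q_p = A0 + A1*t + A2*t^2. Substituting and matching coefficients of each power of t gives A0 = -3/125, A1 = -3/25, A2 = -1/5, so q_p = -3/125 - 3*t/25 - t^2/5.
General solution: q = -3/125 - 3*t/25 - t^2/5 + C1*cos(5*t) + C2*sin(5*t).
Apply the initial conditions: q(0) = -3/125 + C1 = 4 and q'(0) = -3/25 + 5*C2 = 0. Solving gives C1 = 503/125, C2 = 3/125.

q = -3/125 - 3*t/25 - t**2/5 + 3*sin(5*t)/125 + 503*cos(5*t)/125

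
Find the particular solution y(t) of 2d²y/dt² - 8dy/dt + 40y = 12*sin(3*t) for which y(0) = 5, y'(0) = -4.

y = 66*sin(3*t)/265 + 72*cos(3*t)/265 - 941*exp(2*t)*sin(4*t)/265 + 1253*cos(4*t)*exp(2*t)/265

Divide through by 2: y'' - 4y' + 20y = 6*sin(3*t).
Characteristic equation r² - 4r + 20 = 0 has discriminant (-4)² - 4·(20) = -64 < 0, so r = 2 ± 4i.
Hence y_h = C1*cos(4*t)*exp(2*t) + C2*exp(2*t)*sin(4*t).
Try y_p = A*cos(3*t) + B*sin(3*t). Substituting and equating the coefficients of cos(3t) and sin(3t) gives A = 72/265, B = 66/265, so y_p = 66*sin(3*t)/265 + 72*cos(3*t)/265.
General solution: y = 66*sin(3*t)/265 + 72*cos(3*t)/265 + C1*cos(4*t)*exp(2*t) + C2*exp(2*t)*sin(4*t).
Apply the initial conditions: y(0) = 72/265 + C1 = 5 and y'(0) = 198/265 + 2*C1 + 4*C2 = -4. Solving gives C1 = 1253/265, C2 = -941/265.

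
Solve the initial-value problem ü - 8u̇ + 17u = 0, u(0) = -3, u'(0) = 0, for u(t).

u = -3*cos(t)*exp(4*t) + 12*exp(4*t)*sin(t)

Characteristic equation r² - 8r + 17 = 0 has discriminant (-8)² - 4·(17) = -4 < 0, so r = 4 ± i.
Hence u_h = C1*cos(t)*exp(4*t) + C2*exp(4*t)*sin(t).
Apply the initial conditions: u(0) = C1 = -3 and u'(0) = C2 + 4*C1 = 0. Solving gives C1 = -3, C2 = 12.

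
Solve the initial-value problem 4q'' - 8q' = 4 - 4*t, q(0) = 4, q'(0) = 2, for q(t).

Divide through by 4: q'' - 2q' = 1 - t.
Characteristic equation r² - 2r = 0 factors as (r - 2)r = 0, so r = 2, 0.
Hence q_h = C1*exp(2*t) + C2.
Since 0 is a characteristic root (multiplicity 1), multiply the polynomial trial by t: try q_p = t*(A0 + A1*t). Substituting and matching coefficients of each power of t gives A0 = -1/4, A1 = 1/4, so q_p = -t/4 + t^2/4.
General solution: q = C2 - t/4 + t^2/4 + C1*exp(2*t).
Apply the initial conditions: q(0) = C1 + C2 = 4 and q'(0) = -1/4 + 2*C1 = 2. Solving gives C1 = 9/8, C2 = 23/8.

q = 23/8 - t/4 + t**2/4 + 9*exp(2*t)/8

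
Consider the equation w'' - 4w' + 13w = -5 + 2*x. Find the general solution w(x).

w = -57/169 + 2*x/13 + C1*cos(3*x)*exp(2*x) + C2*exp(2*x)*sin(3*x)

Characteristic equation r² - 4r + 13 = 0 has discriminant (-4)² - 4·(13) = -36 < 0, so r = 2 ± 3i.
Hence w_h = C1*cos(3*x)*exp(2*x) + C2*exp(2*x)*sin(3*x).
For the particular solution try w_p = A0 + A1*x. Substituting and matching coefficients of each power of x gives A0 = -57/169, A1 = 2/13, so w_p = -57/169 + 2*x/13.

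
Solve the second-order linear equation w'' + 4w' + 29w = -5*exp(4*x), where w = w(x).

w = -5*exp(4*x)/61 + C1*cos(5*x)*exp(-2*x) + C2*exp(-2*x)*sin(5*x)

Characteristic equation r² + 4r + 29 = 0 has discriminant (4)² - 4·(29) = -100 < 0, so r = -2 ± 5i.
Hence w_h = C1*cos(5*x)*exp(-2*x) + C2*exp(-2*x)*sin(5*x).
Try w_p = A*exp(4*x). Substituting into the equation and dividing by exp(4*x) gives A = -5/61, so w_p = -5*exp(4*x)/61.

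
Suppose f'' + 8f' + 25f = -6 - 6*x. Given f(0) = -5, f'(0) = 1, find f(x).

f = -102/625 - 6*x/25 - 11317*exp(-4*x)*sin(3*x)/1875 - 3023*cos(3*x)*exp(-4*x)/625

Characteristic equation r² + 8r + 25 = 0 has discriminant (8)² - 4·(25) = -36 < 0, so r = -4 ± 3i.
Hence f_h = C1*cos(3*x)*exp(-4*x) + C2*exp(-4*x)*sin(3*x).
For the particular solution try f_p = A0 + A1*x. Substituting and matching coefficients of each power of x gives A0 = -102/625, A1 = -6/25, so f_p = -102/625 - 6*x/25.
General solution: f = -102/625 - 6*x/25 + C1*cos(3*x)*exp(-4*x) + C2*exp(-4*x)*sin(3*x).
Apply the initial conditions: f(0) = -102/625 + C1 = -5 and f'(0) = -6/25 - 4*C1 + 3*C2 = 1. Solving gives C1 = -3023/625, C2 = -11317/1875.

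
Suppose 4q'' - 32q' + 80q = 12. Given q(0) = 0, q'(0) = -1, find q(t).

Divide through by 4: q'' - 8q' + 20q = 3.
Characteristic equation r² - 8r + 20 = 0 has discriminant (-8)² - 4·(20) = -16 < 0, so r = 4 ± 2i.
Hence q_h = C1*cos(2*t)*exp(4*t) + C2*exp(4*t)*sin(2*t).
For the particular solution try q_p = A0. Substituting and matching coefficients of each power of t gives A0 = 3/20, so q_p = 3/20.
General solution: q = 3/20 + C1*cos(2*t)*exp(4*t) + C2*exp(4*t)*sin(2*t).
Apply the initial conditions: q(0) = 3/20 + C1 = 0 and q'(0) = 2*C2 + 4*C1 = -1. Solving gives C1 = -3/20, C2 = -1/5.

q = 3/20 - 3*cos(2*t)*exp(4*t)/20 - exp(4*t)*sin(2*t)/5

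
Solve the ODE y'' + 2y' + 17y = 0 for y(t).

Characteristic equation r² + 2r + 17 = 0 has discriminant (2)² - 4·(17) = -64 < 0, so r = -1 ± 4i.
Hence y_h = C1*cos(4*t)*exp(-t) + C2*exp(-t)*sin(4*t).

y = C1*cos(4*t)*exp(-t) + C2*exp(-t)*sin(4*t)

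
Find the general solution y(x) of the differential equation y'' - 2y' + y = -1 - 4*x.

Characteristic equation r² - 2r + 1 = 0 has discriminant (-2)² - 4·(1) = 0, so r = 1 is a repeated root.
Hence y_h = (C1 + C2*x)*exp(x).
For the particular solution try y_p = A0 + A1*x. Substituting and matching coefficients of each power of x gives A0 = -9, A1 = -4, so y_p = -9 - 4*x.

y = -9 - 4*x + C1*exp(x) + C2*x*exp(x)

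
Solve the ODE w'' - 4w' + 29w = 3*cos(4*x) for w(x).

Characteristic equation r² - 4r + 29 = 0 has discriminant (-4)² - 4·(29) = -100 < 0, so r = 2 ± 5i.
Hence w_h = C1*cos(5*x)*exp(2*x) + C2*exp(2*x)*sin(5*x).
Try w_p = A*cos(4*x) + B*sin(4*x). Substituting and equating the coefficients of cos(4x) and sin(4x) gives A = 39/425, B = -48/425, so w_p = -48*sin(4*x)/425 + 39*cos(4*x)/425.

w = -48*sin(4*x)/425 + 39*cos(4*x)/425 + C1*cos(5*x)*exp(2*x) + C2*exp(2*x)*sin(5*x)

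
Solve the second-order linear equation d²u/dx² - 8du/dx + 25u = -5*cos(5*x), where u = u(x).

u = sin(5*x)/8 + C1*cos(3*x)*exp(4*x) + C2*exp(4*x)*sin(3*x)

Characteristic equation r² - 8r + 25 = 0 has discriminant (-8)² - 4·(25) = -36 < 0, so r = 4 ± 3i.
Hence u_h = C1*cos(3*x)*exp(4*x) + C2*exp(4*x)*sin(3*x).
Try u_p = A*cos(5*x) + B*sin(5*x). Substituting and equating the coefficients of cos(5x) and sin(5x) gives A = 0, B = 1/8, so u_p = sin(5*x)/8.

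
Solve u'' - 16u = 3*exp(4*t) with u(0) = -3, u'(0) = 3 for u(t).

u = -117*exp(-4*t)/64 - 75*exp(4*t)/64 + 3*t*exp(4*t)/8

Characteristic equation r² - 16 = 0 factors as (r + 4)(r - 4) = 0, so r = -4, 4.
Hence u_h = C1*exp(-4*t) + C2*exp(4*t).
Since exp(4*t) solves the homogeneous equation (r = 4 is a root of multiplicity 1), multiply the trial by t. Try u_p = A*t*exp(4*t). Substituting into the equation and dividing by exp(4*t) gives A = 3/8, so u_p = 3*t*exp(4*t)/8.
General solution: u = C1*exp(-4*t) + C2*exp(4*t) + 3*t*exp(4*t)/8.
Apply the initial conditions: u(0) = C1 + C2 = -3 and u'(0) = 3/8 - 4*C1 + 4*C2 = 3. Solving gives C1 = -117/64, C2 = -75/64.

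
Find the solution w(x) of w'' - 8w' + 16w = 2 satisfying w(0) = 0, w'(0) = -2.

w = 1/8 - exp(4*x)/8 - 3*x*exp(4*x)/2

Characteristic equation r² - 8r + 16 = 0 has discriminant (-8)² - 4·(16) = 0, so r = 4 is a repeated root.
Hence w_h = (C1 + C2*x)*exp(4*x).
For the particular solution try w_p = A0. Substituting and matching coefficients of each power of x gives A0 = 1/8, so w_p = 1/8.
General solution: w = 1/8 + C1*exp(4*x) + C2*x*exp(4*x).
Apply the initial conditions: w(0) = 1/8 + C1 = 0 and w'(0) = C2 + 4*C1 = -2. Solving gives C1 = -1/8, C2 = -3/2.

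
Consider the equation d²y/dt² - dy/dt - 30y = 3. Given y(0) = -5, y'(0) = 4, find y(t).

Characteristic equation r² - r - 30 = 0 factors as (r + 5)(r - 6) = 0, so r = -5, 6.
Hence y_h = C1*exp(-5*t) + C2*exp(6*t).
For the particular solution try y_p = A0. Substituting and matching coefficients of each power of t gives A0 = -1/10, so y_p = -1/10.
General solution: y = -1/10 + C1*exp(-5*t) + C2*exp(6*t).
Apply the initial conditions: y(0) = -1/10 + C1 + C2 = -5 and y'(0) = -5*C1 + 6*C2 = 4. Solving gives C1 = -167/55, C2 = -41/22.

y = -1/10 - 167*exp(-5*t)/55 - 41*exp(6*t)/22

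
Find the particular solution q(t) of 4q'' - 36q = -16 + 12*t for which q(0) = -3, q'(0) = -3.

q = 4/9 - 23*exp(-3*t)/18 - 13*exp(3*t)/6 - t/3

Divide through by 4: q'' - 9q = -4 + 3*t.
Characteristic equation r² - 9 = 0 factors as (r + 3)(r - 3) = 0, so r = -3, 3.
Hence q_h = C1*exp(-3*t) + C2*exp(3*t).
For the particular solution try q_p = A0 + A1*t. Substituting and matching coefficients of each power of t gives A0 = 4/9, A1 = -1/3, so q_p = 4/9 - t/3.
General solution: q = 4/9 - t/3 + C1*exp(-3*t) + C2*exp(3*t).
Apply the initial conditions: q(0) = 4/9 + C1 + C2 = -3 and q'(0) = -1/3 - 3*C1 + 3*C2 = -3. Solving gives C1 = -23/18, C2 = -13/6.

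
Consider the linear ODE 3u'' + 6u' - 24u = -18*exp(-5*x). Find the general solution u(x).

Divide through by 3: u'' + 2u' - 8u = -6*exp(-5*x).
Characteristic equation r² + 2r - 8 = 0 factors as (r + 4)(r - 2) = 0, so r = -4, 2.
Hence u_h = C1*exp(-4*x) + C2*exp(2*x).
Try u_p = A*exp(-5*x). Substituting into the equation and dividing by exp(-5*x) gives A = -6/7, so u_p = -6*exp(-5*x)/7.

u = -6*exp(-5*x)/7 + C1*exp(-4*x) + C2*exp(2*x)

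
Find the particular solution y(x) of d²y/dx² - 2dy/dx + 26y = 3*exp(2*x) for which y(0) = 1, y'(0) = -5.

y = 3*exp(2*x)/26 - 159*exp(x)*sin(5*x)/130 + 23*cos(5*x)*exp(x)/26

Characteristic equation r² - 2r + 26 = 0 has discriminant (-2)² - 4·(26) = -100 < 0, so r = 1 ± 5i.
Hence y_h = C1*cos(5*x)*exp(x) + C2*exp(x)*sin(5*x).
Try y_p = A*exp(2*x). Substituting into the equation and dividing by exp(2*x) gives A = 3/26, so y_p = 3*exp(2*x)/26.
General solution: y = 3*exp(2*x)/26 + C1*cos(5*x)*exp(x) + C2*exp(x)*sin(5*x).
Apply the initial conditions: y(0) = 3/26 + C1 = 1 and y'(0) = 3/13 + C1 + 5*C2 = -5. Solving gives C1 = 23/26, C2 = -159/130.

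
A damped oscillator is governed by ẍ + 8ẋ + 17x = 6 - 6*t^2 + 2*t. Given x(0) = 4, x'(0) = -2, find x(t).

Characteristic equation r² + 8r + 17 = 0 has discriminant (8)² - 4·(17) = -4 < 0, so r = -4 ± i.
Hence x_h = C1*cos(t)*exp(-4*t) + C2*exp(-4*t)*sin(t).
For the particular solution try x_p = A0 + A1*t + A2*t^2. Substituting and matching coefficients of each power of t gives A0 = 898/4913, A1 = 130/289, A2 = -6/17, so x_p = 898/4913 - 6*t^2/17 + 130*t/289.
General solution: x = 898/4913 - 6*t^2/17 + 130*t/289 + C1*cos(t)*exp(-4*t) + C2*exp(-4*t)*sin(t).
Apply the initial conditions: x(0) = 898/4913 + C1 = 4 and x'(0) = 130/289 + C2 - 4*C1 = -2. Solving gives C1 = 18754/4913, C2 = 62980/4913.

x = 898/4913 - 6*t**2/17 + 130*t/289 + 18754*cos(t)*exp(-4*t)/4913 + 62980*exp(-4*t)*sin(t)/4913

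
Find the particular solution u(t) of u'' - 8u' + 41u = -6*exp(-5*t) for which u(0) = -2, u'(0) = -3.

u = -3*exp(-5*t)/53 - 103*cos(5*t)*exp(4*t)/53 + 238*exp(4*t)*sin(5*t)/265

Characteristic equation r² - 8r + 41 = 0 has discriminant (-8)² - 4·(41) = -100 < 0, so r = 4 ± 5i.
Hence u_h = C1*cos(5*t)*exp(4*t) + C2*exp(4*t)*sin(5*t).
Try u_p = A*exp(-5*t). Substituting into the equation and dividing by exp(-5*t) gives A = -3/53, so u_p = -3*exp(-5*t)/53.
General solution: u = -3*exp(-5*t)/53 + C1*cos(5*t)*exp(4*t) + C2*exp(4*t)*sin(5*t).
Apply the initial conditions: u(0) = -3/53 + C1 = -2 and u'(0) = 15/53 + 4*C1 + 5*C2 = -3. Solving gives C1 = -103/53, C2 = 238/265.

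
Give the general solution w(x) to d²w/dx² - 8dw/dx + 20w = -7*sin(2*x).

w = -7*cos(2*x)/32 - 7*sin(2*x)/32 + C1*cos(2*x)*exp(4*x) + C2*exp(4*x)*sin(2*x)

Characteristic equation r² - 8r + 20 = 0 has discriminant (-8)² - 4·(20) = -16 < 0, so r = 4 ± 2i.
Hence w_h = C1*cos(2*x)*exp(4*x) + C2*exp(4*x)*sin(2*x).
Try w_p = A*cos(2*x) + B*sin(2*x). Substituting and equating the coefficients of cos(2x) and sin(2x) gives A = -7/32, B = -7/32, so w_p = -7*cos(2*x)/32 - 7*sin(2*x)/32.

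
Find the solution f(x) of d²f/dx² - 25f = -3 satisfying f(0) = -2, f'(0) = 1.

Characteristic equation r² - 25 = 0 factors as (r + 5)(r - 5) = 0, so r = -5, 5.
Hence f_h = C1*exp(-5*x) + C2*exp(5*x).
For the particular solution try f_p = A0. Substituting and matching coefficients of each power of x gives A0 = 3/25, so f_p = 3/25.
General solution: f = 3/25 + C1*exp(-5*x) + C2*exp(5*x).
Apply the initial conditions: f(0) = 3/25 + C1 + C2 = -2 and f'(0) = -5*C1 + 5*C2 = 1. Solving gives C1 = -29/25, C2 = -24/25.

f = 3/25 - 29*exp(-5*x)/25 - 24*exp(5*x)/25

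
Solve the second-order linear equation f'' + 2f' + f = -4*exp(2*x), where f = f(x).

f = -4*exp(2*x)/9 + C1*exp(-x) + C2*x*exp(-x)

Characteristic equation r² + 2r + 1 = 0 has discriminant (2)² - 4·(1) = 0, so r = -1 is a repeated root.
Hence f_h = (C1 + C2*x)*exp(-x).
Try f_p = A*exp(2*x). Substituting into the equation and dividing by exp(2*x) gives A = -4/9, so f_p = -4*exp(2*x)/9.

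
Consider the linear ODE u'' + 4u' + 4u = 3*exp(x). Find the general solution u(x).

Characteristic equation r² + 4r + 4 = 0 has discriminant (4)² - 4·(4) = 0, so r = -2 is a repeated root.
Hence u_h = (C1 + C2*x)*exp(-2*x).
Try u_p = A*exp(x). Substituting into the equation and dividing by exp(x) gives A = 1/3, so u_p = exp(x)/3.

u = exp(x)/3 + C1*exp(-2*x) + C2*x*exp(-2*x)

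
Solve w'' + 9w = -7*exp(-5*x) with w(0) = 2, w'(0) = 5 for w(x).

w = -7*exp(-5*x)/34 + 45*sin(3*x)/34 + 75*cos(3*x)/34

Characteristic equation r² + 9 = 0 has discriminant (0)² - 4·(9) = -36 < 0, so r = ± 3i.
Hence w_h = C1*cos(3*x) + C2*sin(3*x).
Try w_p = A*exp(-5*x). Substituting into the equation and dividing by exp(-5*x) gives A = -7/34, so w_p = -7*exp(-5*x)/34.
General solution: w = -7*exp(-5*x)/34 + C1*cos(3*x) + C2*sin(3*x).
Apply the initial conditions: w(0) = -7/34 + C1 = 2 and w'(0) = 35/34 + 3*C2 = 5. Solving gives C1 = 75/34, C2 = 45/34.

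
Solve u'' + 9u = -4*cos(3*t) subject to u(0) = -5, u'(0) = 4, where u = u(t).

Characteristic equation r² + 9 = 0 has discriminant (0)² - 4·(9) = -36 < 0, so r = ± 3i.
Hence u_h = C1*cos(3*t) + C2*sin(3*t).
Since ±3i are characteristic roots, multiply the trial by t. Try u_p = t*(A*cos(3*t) + B*sin(3*t)). Substituting and equating the coefficients of cos(3t) and sin(3t) gives A = 0, B = -2/3, so u_p = -2*t*sin(3*t)/3.
General solution: u = C1*cos(3*t) + C2*sin(3*t) - 2*t*sin(3*t)/3.
Apply the initial conditions: u(0) = C1 = -5 and u'(0) = 3*C2 = 4. Solving gives C1 = -5, C2 = 4/3.

u = -5*cos(3*t) + 4*sin(3*t)/3 - 2*t*sin(3*t)/3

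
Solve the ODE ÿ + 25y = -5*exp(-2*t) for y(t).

y = -5*exp(-2*t)/29 + C1*cos(5*t) + C2*sin(5*t)

Characteristic equation r² + 25 = 0 has discriminant (0)² - 4·(25) = -100 < 0, so r = ± 5i.
Hence y_h = C1*cos(5*t) + C2*sin(5*t).
Try y_p = A*exp(-2*t). Substituting into the equation and dividing by exp(-2*t) gives A = -5/29, so y_p = -5*exp(-2*t)/29.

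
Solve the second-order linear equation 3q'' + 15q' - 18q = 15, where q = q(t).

q = -5/6 + C1*exp(-6*t) + C2*exp(t)

Divide through by 3: q'' + 5q' - 6q = 5.
Characteristic equation r² + 5r - 6 = 0 factors as (r + 6)(r - 1) = 0, so r = -6, 1.
Hence q_h = C1*exp(-6*t) + C2*exp(t).
For the particular solution try q_p = A0. Substituting and matching coefficients of each power of t gives A0 = -5/6, so q_p = -5/6.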